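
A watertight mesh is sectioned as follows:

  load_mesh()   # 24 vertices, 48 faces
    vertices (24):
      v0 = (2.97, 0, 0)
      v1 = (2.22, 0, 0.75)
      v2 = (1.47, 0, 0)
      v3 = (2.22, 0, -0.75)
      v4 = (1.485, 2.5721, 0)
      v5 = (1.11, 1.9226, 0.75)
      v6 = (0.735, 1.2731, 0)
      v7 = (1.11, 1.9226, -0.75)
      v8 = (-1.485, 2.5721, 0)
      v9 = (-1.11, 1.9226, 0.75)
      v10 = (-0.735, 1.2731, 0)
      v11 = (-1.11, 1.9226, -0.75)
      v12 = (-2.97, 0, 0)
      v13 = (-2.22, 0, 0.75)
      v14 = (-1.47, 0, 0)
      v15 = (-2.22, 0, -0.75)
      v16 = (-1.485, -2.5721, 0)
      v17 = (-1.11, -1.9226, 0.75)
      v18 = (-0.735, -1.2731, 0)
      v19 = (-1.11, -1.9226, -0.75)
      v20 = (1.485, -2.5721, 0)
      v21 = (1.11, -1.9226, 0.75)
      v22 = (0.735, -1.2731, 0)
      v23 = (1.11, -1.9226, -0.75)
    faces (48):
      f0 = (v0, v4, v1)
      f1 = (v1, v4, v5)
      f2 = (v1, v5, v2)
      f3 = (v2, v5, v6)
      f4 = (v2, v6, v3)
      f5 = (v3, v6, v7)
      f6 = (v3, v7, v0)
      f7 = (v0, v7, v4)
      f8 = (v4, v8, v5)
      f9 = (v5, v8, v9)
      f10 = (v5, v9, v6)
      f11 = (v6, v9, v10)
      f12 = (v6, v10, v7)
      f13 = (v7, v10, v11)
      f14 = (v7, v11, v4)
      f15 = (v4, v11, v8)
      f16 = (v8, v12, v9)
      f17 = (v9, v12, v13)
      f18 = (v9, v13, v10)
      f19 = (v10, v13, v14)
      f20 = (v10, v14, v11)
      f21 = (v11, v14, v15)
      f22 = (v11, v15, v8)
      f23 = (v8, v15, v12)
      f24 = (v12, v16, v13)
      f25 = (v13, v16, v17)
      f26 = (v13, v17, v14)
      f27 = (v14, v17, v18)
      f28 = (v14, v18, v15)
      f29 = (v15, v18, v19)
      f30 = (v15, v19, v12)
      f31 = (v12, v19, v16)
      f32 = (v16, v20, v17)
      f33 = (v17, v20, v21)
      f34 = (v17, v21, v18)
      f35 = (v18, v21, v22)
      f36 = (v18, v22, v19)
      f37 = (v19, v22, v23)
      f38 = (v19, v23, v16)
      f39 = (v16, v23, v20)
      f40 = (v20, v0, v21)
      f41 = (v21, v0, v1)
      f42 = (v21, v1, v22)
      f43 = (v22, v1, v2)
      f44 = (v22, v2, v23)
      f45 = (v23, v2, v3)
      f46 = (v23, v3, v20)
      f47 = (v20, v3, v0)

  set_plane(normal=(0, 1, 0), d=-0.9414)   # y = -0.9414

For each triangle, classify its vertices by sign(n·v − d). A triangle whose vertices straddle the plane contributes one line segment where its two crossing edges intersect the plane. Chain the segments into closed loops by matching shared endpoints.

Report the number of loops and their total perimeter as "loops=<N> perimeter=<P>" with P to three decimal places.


Straddling triangles (16 of 48):
  (v12,v16,v13) [+-+] → (-2.42648, -0.9414, 0)–(-1.95099, -0.9414, 0.475497)  len=0.6725
  (v13,v16,v17) [+--] → (-1.95099, -0.9414, 0.475497)–(-1.67649, -0.9414, 0.75)  len=0.3882
  (v13,v17,v14) [+-+] → (-1.67649, -0.9414, 0.75)–(-1.29373, -0.9414, 0.367237)  len=0.5413
  (v14,v17,v18) [+--] → (-1.29373, -0.9414, 0.367237)–(-0.926501, -0.9414, 0)  len=0.5193
  (v14,v18,v15) [+-+] → (-0.926501, -0.9414, 0)–(-1.12191, -0.9414, -0.195409)  len=0.2763
  (v15,v18,v19) [+--] → (-1.12191, -0.9414, -0.195409)–(-1.67649, -0.9414, -0.75)  len=0.7843
  (v15,v19,v12) [+-+] → (-1.67649, -0.9414, -0.75)–(-2.05925, -0.9414, -0.367237)  len=0.5413
  (v12,v19,v16) [+--] → (-2.05925, -0.9414, -0.367237)–(-2.42648, -0.9414, 0)  len=0.5193
  (v20,v0,v21) [-+-] → (2.42648, -0.9414, 0)–(2.05925, -0.9414, 0.367237)  len=0.5193
  (v21,v0,v1) [-++] → (2.05925, -0.9414, 0.367237)–(1.67649, -0.9414, 0.75)  len=0.5413
  (v21,v1,v22) [-+-] → (1.67649, -0.9414, 0.75)–(1.12191, -0.9414, 0.195409)  len=0.7843
  (v22,v1,v2) [-++] → (1.12191, -0.9414, 0.195409)–(0.926501, -0.9414, 0)  len=0.2763
  (v22,v2,v23) [-+-] → (0.926501, -0.9414, 0)–(1.29373, -0.9414, -0.367237)  len=0.5193
  (v23,v2,v3) [-++] → (1.29373, -0.9414, -0.367237)–(1.67649, -0.9414, -0.75)  len=0.5413
  (v23,v3,v20) [-+-] → (1.67649, -0.9414, -0.75)–(1.95099, -0.9414, -0.475497)  len=0.3882
  (v20,v3,v0) [-++] → (1.95099, -0.9414, -0.475497)–(2.42648, -0.9414, 0)  len=0.6725

Chained into 2 loop(s):
  loop 1: 8 segments, perimeter = 4.2426
  loop 2: 8 segments, perimeter = 4.2426
Total perimeter = 8.485

loops=2 perimeter=8.485


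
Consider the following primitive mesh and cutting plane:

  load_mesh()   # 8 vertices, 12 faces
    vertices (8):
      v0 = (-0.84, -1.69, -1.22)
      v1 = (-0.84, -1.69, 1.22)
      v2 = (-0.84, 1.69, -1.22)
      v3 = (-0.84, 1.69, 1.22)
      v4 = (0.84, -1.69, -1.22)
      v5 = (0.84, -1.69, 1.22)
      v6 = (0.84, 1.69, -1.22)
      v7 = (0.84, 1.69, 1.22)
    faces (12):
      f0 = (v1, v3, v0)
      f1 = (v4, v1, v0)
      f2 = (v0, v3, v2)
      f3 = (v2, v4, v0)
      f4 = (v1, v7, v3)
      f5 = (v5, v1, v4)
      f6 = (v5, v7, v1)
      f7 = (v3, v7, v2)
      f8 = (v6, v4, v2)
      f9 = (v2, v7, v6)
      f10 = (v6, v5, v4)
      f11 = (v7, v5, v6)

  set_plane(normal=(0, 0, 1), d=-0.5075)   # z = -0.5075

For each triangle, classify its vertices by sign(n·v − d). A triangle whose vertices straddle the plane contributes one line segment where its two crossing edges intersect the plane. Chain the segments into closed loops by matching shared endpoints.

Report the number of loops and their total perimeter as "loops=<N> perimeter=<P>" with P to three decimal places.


loops=1 perimeter=10.120

Straddling triangles (8 of 12):
  (v1,v3,v0) [++-] → (-0.84, -0.703012, -0.5075)–(-0.84, -1.69, -0.5075)  len=0.9870
  (v4,v1,v0) [-+-] → (0.349426, -1.69, -0.5075)–(-0.84, -1.69, -0.5075)  len=1.1894
  (v0,v3,v2) [-+-] → (-0.84, -0.703012, -0.5075)–(-0.84, 1.69, -0.5075)  len=2.3930
  (v5,v1,v4) [++-] → (0.349426, -1.69, -0.5075)–(0.84, -1.69, -0.5075)  len=0.4906
  (v3,v7,v2) [++-] → (-0.349426, 1.69, -0.5075)–(-0.84, 1.69, -0.5075)  len=0.4906
  (v2,v7,v6) [-+-] → (-0.349426, 1.69, -0.5075)–(0.84, 1.69, -0.5075)  len=1.1894
  (v6,v5,v4) [-+-] → (0.84, 0.703012, -0.5075)–(0.84, -1.69, -0.5075)  len=2.3930
  (v7,v5,v6) [++-] → (0.84, 0.703012, -0.5075)–(0.84, 1.69, -0.5075)  len=0.9870

Chained into 1 loop(s):
  loop 1: 8 segments, perimeter = 10.1200
Total perimeter = 10.120


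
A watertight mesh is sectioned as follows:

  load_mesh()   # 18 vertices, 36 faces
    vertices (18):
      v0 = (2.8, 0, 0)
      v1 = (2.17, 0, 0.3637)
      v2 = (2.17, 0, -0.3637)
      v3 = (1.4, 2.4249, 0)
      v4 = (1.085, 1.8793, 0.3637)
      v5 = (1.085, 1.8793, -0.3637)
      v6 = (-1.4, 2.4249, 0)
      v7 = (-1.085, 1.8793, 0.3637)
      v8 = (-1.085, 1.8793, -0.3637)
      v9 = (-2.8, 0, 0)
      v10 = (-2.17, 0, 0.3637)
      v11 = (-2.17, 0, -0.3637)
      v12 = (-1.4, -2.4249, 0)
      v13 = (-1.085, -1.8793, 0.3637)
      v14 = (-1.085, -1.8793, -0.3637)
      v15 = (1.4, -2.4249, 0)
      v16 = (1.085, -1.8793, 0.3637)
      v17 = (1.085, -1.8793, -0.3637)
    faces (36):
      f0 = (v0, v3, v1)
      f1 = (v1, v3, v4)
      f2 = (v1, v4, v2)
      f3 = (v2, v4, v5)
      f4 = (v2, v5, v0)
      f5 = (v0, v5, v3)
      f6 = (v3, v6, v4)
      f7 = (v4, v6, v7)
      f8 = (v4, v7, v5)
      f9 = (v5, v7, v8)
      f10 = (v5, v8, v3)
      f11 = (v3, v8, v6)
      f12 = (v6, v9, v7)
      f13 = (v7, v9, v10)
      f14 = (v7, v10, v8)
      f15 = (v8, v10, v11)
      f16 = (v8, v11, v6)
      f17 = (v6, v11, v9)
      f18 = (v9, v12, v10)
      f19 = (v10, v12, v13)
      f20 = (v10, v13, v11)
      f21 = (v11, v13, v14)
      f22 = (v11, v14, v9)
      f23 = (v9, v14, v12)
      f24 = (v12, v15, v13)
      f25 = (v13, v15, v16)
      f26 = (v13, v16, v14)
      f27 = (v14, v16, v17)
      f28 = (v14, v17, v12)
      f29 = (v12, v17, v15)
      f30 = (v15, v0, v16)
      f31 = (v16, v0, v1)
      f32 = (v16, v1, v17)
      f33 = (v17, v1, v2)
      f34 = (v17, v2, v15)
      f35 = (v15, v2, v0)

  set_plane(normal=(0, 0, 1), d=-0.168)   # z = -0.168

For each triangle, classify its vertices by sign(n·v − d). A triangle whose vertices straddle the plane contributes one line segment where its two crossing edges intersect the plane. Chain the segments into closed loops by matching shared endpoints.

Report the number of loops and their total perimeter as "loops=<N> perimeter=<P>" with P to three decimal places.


loops=2 perimeter=28.074

Straddling triangles (24 of 36):
  (v1,v4,v2) [++-] → (1.87809, 0.505608, -0.168)–(2.17, 0, -0.168)  len=0.5838
  (v2,v4,v5) [-+-] → (1.87809, 0.505608, -0.168)–(1.085, 1.8793, -0.168)  len=1.5862
  (v2,v5,v0) [--+] → (2.00781, 0.868085, -0.168)–(2.50899, 0, -0.168)  len=1.0024
  (v0,v5,v3) [+-+] → (2.00781, 0.868085, -0.168)–(1.2545, 2.17288, -0.168)  len=1.5066
  (v4,v7,v5) [++-] → (0.501182, 1.8793, -0.168)–(1.085, 1.8793, -0.168)  len=0.5838
  (v5,v7,v8) [-+-] → (0.501182, 1.8793, -0.168)–(-1.085, 1.8793, -0.168)  len=1.5862
  (v5,v8,v3) [--+] → (0.252131, 2.17288, -0.168)–(1.2545, 2.17288, -0.168)  len=1.0024
  (v3,v8,v6) [+-+] → (0.252131, 2.17288, -0.168)–(-1.2545, 2.17288, -0.168)  len=1.5066
  (v7,v10,v8) [++-] → (-1.37691, 1.37369, -0.168)–(-1.085, 1.8793, -0.168)  len=0.5838
  (v8,v10,v11) [-+-] → (-1.37691, 1.37369, -0.168)–(-2.17, 0, -0.168)  len=1.5862
  (v8,v11,v6) [--+] → (-1.75568, 1.30479, -0.168)–(-1.2545, 2.17288, -0.168)  len=1.0024
  (v6,v11,v9) [+-+] → (-1.75568, 1.30479, -0.168)–(-2.50899, 0, -0.168)  len=1.5066
  (v10,v13,v11) [++-] → (-1.87809, -0.505608, -0.168)–(-2.17, 0, -0.168)  len=0.5838
  (v11,v13,v14) [-+-] → (-1.87809, -0.505608, -0.168)–(-1.085, -1.8793, -0.168)  len=1.5862
  (v11,v14,v9) [--+] → (-2.00781, -0.868085, -0.168)–(-2.50899, 0, -0.168)  len=1.0024
  (v9,v14,v12) [+-+] → (-2.00781, -0.868085, -0.168)–(-1.2545, -2.17288, -0.168)  len=1.5066
  (v13,v16,v14) [++-] → (-0.501182, -1.8793, -0.168)–(-1.085, -1.8793, -0.168)  len=0.5838
  (v14,v16,v17) [-+-] → (-0.501182, -1.8793, -0.168)–(1.085, -1.8793, -0.168)  len=1.5862
  (v14,v17,v12) [--+] → (-0.252131, -2.17288, -0.168)–(-1.2545, -2.17288, -0.168)  len=1.0024
  (v12,v17,v15) [+-+] → (-0.252131, -2.17288, -0.168)–(1.2545, -2.17288, -0.168)  len=1.5066
  (v16,v1,v17) [++-] → (1.37691, -1.37369, -0.168)–(1.085, -1.8793, -0.168)  len=0.5838
  (v17,v1,v2) [-+-] → (1.37691, -1.37369, -0.168)–(2.17, 0, -0.168)  len=1.5862
  (v17,v2,v15) [--+] → (1.75568, -1.30479, -0.168)–(1.2545, -2.17288, -0.168)  len=1.0024
  (v15,v2,v0) [+-+] → (1.75568, -1.30479, -0.168)–(2.50899, 0, -0.168)  len=1.5066

Chained into 2 loop(s):
  loop 1: 12 segments, perimeter = 13.0201
  loop 2: 12 segments, perimeter = 15.0540
Total perimeter = 28.074


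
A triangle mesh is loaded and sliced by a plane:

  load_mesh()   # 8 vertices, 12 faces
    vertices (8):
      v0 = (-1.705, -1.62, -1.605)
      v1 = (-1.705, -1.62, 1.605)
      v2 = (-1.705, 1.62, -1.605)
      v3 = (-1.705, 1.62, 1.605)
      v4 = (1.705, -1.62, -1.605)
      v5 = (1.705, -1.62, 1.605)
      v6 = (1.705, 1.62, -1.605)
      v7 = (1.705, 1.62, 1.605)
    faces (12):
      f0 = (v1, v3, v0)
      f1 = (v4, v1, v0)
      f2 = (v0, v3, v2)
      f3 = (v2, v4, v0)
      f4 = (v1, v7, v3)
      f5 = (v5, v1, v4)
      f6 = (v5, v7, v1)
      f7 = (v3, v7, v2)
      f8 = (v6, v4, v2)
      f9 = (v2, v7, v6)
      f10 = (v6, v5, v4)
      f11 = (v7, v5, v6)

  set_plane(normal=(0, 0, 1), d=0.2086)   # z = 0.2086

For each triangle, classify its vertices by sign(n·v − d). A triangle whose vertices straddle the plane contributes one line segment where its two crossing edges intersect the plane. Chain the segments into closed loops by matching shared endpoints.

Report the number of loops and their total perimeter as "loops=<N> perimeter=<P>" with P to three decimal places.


loops=1 perimeter=13.300

Straddling triangles (8 of 12):
  (v1,v3,v0) [++-] → (-1.705, 0.21055, 0.2086)–(-1.705, -1.62, 0.2086)  len=1.8305
  (v4,v1,v0) [-+-] → (-0.221597, -1.62, 0.2086)–(-1.705, -1.62, 0.2086)  len=1.4834
  (v0,v3,v2) [-+-] → (-1.705, 0.21055, 0.2086)–(-1.705, 1.62, 0.2086)  len=1.4095
  (v5,v1,v4) [++-] → (-0.221597, -1.62, 0.2086)–(1.705, -1.62, 0.2086)  len=1.9266
  (v3,v7,v2) [++-] → (0.221597, 1.62, 0.2086)–(-1.705, 1.62, 0.2086)  len=1.9266
  (v2,v7,v6) [-+-] → (0.221597, 1.62, 0.2086)–(1.705, 1.62, 0.2086)  len=1.4834
  (v6,v5,v4) [-+-] → (1.705, -0.21055, 0.2086)–(1.705, -1.62, 0.2086)  len=1.4095
  (v7,v5,v6) [++-] → (1.705, -0.21055, 0.2086)–(1.705, 1.62, 0.2086)  len=1.8305

Chained into 1 loop(s):
  loop 1: 8 segments, perimeter = 13.3000
Total perimeter = 13.300


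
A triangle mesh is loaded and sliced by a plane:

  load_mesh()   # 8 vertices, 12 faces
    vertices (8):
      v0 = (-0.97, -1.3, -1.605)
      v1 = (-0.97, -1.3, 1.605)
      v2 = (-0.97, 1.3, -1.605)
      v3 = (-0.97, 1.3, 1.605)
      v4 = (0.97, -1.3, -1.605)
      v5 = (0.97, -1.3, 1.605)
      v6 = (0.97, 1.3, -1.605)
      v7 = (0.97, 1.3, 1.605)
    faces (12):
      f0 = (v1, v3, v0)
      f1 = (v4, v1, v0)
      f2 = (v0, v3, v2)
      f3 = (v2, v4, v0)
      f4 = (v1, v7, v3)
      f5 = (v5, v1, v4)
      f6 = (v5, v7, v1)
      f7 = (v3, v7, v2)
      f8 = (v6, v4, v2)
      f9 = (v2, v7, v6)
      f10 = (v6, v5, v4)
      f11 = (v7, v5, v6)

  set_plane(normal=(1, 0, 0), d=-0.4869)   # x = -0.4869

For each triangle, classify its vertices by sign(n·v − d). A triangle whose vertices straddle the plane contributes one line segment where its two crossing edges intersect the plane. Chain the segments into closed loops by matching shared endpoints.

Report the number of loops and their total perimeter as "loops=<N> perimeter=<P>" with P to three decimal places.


Straddling triangles (8 of 12):
  (v4,v1,v0) [+--] → (-0.4869, -1.3, 0.805644)–(-0.4869, -1.3, -1.605)  len=2.4106
  (v2,v4,v0) [-+-] → (-0.4869, 0.652546, -1.605)–(-0.4869, -1.3, -1.605)  len=1.9525
  (v1,v7,v3) [-+-] → (-0.4869, -0.652546, 1.605)–(-0.4869, 1.3, 1.605)  len=1.9525
  (v5,v1,v4) [+-+] → (-0.4869, -1.3, 1.605)–(-0.4869, -1.3, 0.805644)  len=0.7994
  (v5,v7,v1) [++-] → (-0.4869, -0.652546, 1.605)–(-0.4869, -1.3, 1.605)  len=0.6475
  (v3,v7,v2) [-+-] → (-0.4869, 1.3, 1.605)–(-0.4869, 1.3, -0.805644)  len=2.4106
  (v6,v4,v2) [++-] → (-0.4869, 0.652546, -1.605)–(-0.4869, 1.3, -1.605)  len=0.6475
  (v2,v7,v6) [-++] → (-0.4869, 1.3, -0.805644)–(-0.4869, 1.3, -1.605)  len=0.7994

Chained into 1 loop(s):
  loop 1: 8 segments, perimeter = 11.6200
Total perimeter = 11.620

loops=1 perimeter=11.620


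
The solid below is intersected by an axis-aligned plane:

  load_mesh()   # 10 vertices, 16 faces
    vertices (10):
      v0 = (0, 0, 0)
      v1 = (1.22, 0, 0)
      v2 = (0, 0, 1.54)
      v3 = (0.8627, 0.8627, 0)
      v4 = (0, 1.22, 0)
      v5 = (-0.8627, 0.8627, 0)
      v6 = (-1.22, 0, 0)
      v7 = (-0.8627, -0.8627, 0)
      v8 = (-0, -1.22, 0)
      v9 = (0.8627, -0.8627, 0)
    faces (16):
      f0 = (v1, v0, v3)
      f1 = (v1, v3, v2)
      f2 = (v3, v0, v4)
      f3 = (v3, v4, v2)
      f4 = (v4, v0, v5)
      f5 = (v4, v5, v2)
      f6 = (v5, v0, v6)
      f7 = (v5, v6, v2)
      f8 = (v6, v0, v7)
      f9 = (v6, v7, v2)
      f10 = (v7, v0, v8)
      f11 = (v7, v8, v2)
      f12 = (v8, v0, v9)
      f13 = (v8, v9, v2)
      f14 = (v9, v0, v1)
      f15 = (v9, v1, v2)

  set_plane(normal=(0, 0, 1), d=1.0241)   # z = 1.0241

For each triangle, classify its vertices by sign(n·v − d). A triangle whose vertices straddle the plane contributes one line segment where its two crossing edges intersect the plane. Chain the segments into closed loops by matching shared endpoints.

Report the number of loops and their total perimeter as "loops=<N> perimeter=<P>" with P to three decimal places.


loops=1 perimeter=2.502

Straddling triangles (8 of 16):
  (v1,v3,v2) [--+] → (0.289004, 0.289004, 1.0241)–(0.4087, 0, 1.0241)  len=0.3128
  (v3,v4,v2) [--+] → (0, 0.4087, 1.0241)–(0.289004, 0.289004, 1.0241)  len=0.3128
  (v4,v5,v2) [--+] → (-0.289004, 0.289004, 1.0241)–(0, 0.4087, 1.0241)  len=0.3128
  (v5,v6,v2) [--+] → (-0.4087, 0, 1.0241)–(-0.289004, 0.289004, 1.0241)  len=0.3128
  (v6,v7,v2) [--+] → (-0.289004, -0.289004, 1.0241)–(-0.4087, 0, 1.0241)  len=0.3128
  (v7,v8,v2) [--+] → (0, -0.4087, 1.0241)–(-0.289004, -0.289004, 1.0241)  len=0.3128
  (v8,v9,v2) [--+] → (0.289004, -0.289004, 1.0241)–(0, -0.4087, 1.0241)  len=0.3128
  (v9,v1,v2) [--+] → (0.4087, 0, 1.0241)–(0.289004, -0.289004, 1.0241)  len=0.3128

Chained into 1 loop(s):
  loop 1: 8 segments, perimeter = 2.5025
Total perimeter = 2.502


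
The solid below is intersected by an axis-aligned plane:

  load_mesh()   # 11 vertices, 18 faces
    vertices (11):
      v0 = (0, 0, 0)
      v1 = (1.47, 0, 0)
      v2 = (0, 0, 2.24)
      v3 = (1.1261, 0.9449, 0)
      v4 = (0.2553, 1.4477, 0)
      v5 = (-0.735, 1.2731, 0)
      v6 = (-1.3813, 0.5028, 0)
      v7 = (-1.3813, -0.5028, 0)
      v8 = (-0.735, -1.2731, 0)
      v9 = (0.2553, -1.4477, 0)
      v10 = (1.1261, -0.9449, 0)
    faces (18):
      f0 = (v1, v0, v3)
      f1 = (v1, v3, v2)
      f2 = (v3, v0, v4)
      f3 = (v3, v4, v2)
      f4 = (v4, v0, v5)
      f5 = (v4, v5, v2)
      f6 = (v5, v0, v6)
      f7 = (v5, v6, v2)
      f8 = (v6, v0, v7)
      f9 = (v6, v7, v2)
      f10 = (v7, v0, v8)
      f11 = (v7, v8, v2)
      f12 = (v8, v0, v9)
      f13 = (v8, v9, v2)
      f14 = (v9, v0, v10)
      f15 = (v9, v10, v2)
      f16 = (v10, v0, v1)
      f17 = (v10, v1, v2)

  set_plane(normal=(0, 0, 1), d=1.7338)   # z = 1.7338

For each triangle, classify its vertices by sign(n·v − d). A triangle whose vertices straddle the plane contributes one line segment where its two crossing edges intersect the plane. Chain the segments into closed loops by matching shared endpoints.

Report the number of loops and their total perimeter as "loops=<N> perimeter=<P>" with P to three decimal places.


Straddling triangles (9 of 18):
  (v1,v3,v2) [--+] → (0.254478, 0.213531, 1.7338)–(0.332194, 0, 1.7338)  len=0.2272
  (v3,v4,v2) [--+] → (0.0576932, 0.327154, 1.7338)–(0.254478, 0.213531, 1.7338)  len=0.2272
  (v4,v5,v2) [--+] → (-0.166097, 0.287698, 1.7338)–(0.0576932, 0.327154, 1.7338)  len=0.2272
  (v5,v6,v2) [--+] → (-0.312149, 0.113624, 1.7338)–(-0.166097, 0.287698, 1.7338)  len=0.2272
  (v6,v7,v2) [--+] → (-0.312149, -0.113624, 1.7338)–(-0.312149, 0.113624, 1.7338)  len=0.2272
  (v7,v8,v2) [--+] → (-0.166097, -0.287698, 1.7338)–(-0.312149, -0.113624, 1.7338)  len=0.2272
  (v8,v9,v2) [--+] → (0.0576932, -0.327154, 1.7338)–(-0.166097, -0.287698, 1.7338)  len=0.2272
  (v9,v10,v2) [--+] → (0.254478, -0.213531, 1.7338)–(0.0576932, -0.327154, 1.7338)  len=0.2272
  (v10,v1,v2) [--+] → (0.332194, 0, 1.7338)–(0.254478, -0.213531, 1.7338)  len=0.2272

Chained into 1 loop(s):
  loop 1: 9 segments, perimeter = 2.0451
Total perimeter = 2.045

loops=1 perimeter=2.045


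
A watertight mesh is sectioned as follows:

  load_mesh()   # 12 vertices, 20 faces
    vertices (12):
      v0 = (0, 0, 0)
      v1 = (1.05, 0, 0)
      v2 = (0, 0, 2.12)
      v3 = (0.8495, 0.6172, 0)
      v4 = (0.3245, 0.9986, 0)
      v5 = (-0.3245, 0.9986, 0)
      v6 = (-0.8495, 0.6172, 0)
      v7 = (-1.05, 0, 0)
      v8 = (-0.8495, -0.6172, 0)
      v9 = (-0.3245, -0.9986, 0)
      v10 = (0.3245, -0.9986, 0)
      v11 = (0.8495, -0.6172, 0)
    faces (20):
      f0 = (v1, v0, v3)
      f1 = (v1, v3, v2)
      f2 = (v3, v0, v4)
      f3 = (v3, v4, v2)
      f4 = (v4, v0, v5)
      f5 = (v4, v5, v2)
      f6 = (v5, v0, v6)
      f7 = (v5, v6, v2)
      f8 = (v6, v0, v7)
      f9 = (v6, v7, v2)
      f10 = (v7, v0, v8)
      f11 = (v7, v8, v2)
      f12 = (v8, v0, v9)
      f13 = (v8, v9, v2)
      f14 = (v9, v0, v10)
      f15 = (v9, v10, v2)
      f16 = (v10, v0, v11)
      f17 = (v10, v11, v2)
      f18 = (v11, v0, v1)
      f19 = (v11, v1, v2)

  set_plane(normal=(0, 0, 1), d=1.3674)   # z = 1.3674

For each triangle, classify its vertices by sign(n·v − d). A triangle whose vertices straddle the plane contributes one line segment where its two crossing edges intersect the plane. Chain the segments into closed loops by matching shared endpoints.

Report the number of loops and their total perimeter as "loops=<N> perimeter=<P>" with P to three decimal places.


loops=1 perimeter=2.304

Straddling triangles (10 of 20):
  (v1,v3,v2) [--+] → (0.301573, 0.219106, 1.3674)–(0.37275, 0, 1.3674)  len=0.2304
  (v3,v4,v2) [--+] → (0.115198, 0.354503, 1.3674)–(0.301573, 0.219106, 1.3674)  len=0.2304
  (v4,v5,v2) [--+] → (-0.115198, 0.354503, 1.3674)–(0.115198, 0.354503, 1.3674)  len=0.2304
  (v5,v6,v2) [--+] → (-0.301573, 0.219106, 1.3674)–(-0.115198, 0.354503, 1.3674)  len=0.2304
  (v6,v7,v2) [--+] → (-0.37275, 0, 1.3674)–(-0.301573, 0.219106, 1.3674)  len=0.2304
  (v7,v8,v2) [--+] → (-0.301573, -0.219106, 1.3674)–(-0.37275, 0, 1.3674)  len=0.2304
  (v8,v9,v2) [--+] → (-0.115198, -0.354503, 1.3674)–(-0.301573, -0.219106, 1.3674)  len=0.2304
  (v9,v10,v2) [--+] → (0.115198, -0.354503, 1.3674)–(-0.115198, -0.354503, 1.3674)  len=0.2304
  (v10,v11,v2) [--+] → (0.301573, -0.219106, 1.3674)–(0.115198, -0.354503, 1.3674)  len=0.2304
  (v11,v1,v2) [--+] → (0.37275, 0, 1.3674)–(0.301573, -0.219106, 1.3674)  len=0.2304

Chained into 1 loop(s):
  loop 1: 10 segments, perimeter = 2.3038
Total perimeter = 2.304


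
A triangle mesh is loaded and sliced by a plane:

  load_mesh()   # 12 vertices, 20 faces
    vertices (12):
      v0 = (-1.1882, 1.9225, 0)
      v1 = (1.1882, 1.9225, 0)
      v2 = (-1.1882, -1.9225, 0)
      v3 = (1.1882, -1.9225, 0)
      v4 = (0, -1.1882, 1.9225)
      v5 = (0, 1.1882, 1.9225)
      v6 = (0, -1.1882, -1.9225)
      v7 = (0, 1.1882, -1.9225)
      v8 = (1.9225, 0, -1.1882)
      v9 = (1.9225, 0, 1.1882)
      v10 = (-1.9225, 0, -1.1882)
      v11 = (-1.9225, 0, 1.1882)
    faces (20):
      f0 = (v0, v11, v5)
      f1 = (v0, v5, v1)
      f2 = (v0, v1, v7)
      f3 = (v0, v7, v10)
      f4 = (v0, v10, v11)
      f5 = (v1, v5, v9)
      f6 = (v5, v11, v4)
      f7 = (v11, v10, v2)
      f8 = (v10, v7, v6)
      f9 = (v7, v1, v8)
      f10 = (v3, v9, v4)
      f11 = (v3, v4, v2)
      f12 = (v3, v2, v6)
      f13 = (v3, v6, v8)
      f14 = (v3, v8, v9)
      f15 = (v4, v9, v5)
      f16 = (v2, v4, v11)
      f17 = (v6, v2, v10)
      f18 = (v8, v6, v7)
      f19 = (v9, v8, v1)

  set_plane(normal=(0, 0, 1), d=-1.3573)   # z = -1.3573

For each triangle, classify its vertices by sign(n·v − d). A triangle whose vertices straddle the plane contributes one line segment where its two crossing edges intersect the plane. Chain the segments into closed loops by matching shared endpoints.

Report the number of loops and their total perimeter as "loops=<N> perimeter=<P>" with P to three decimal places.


Straddling triangles (8 of 20):
  (v0,v1,v7) [++-] → (0.349322, 1.40408, -1.3573)–(-0.349322, 1.40408, -1.3573)  len=0.6986
  (v0,v7,v10) [+-+] → (-0.349322, 1.40408, -1.3573)–(-1.47977, 0.273627, -1.3573)  len=1.5987
  (v10,v7,v6) [+--] → (-1.47977, 0.273627, -1.3573)–(-1.47977, -0.273627, -1.3573)  len=0.5473
  (v7,v1,v8) [-++] → (0.349322, 1.40408, -1.3573)–(1.47977, 0.273627, -1.3573)  len=1.5987
  (v3,v2,v6) [++-] → (-0.349322, -1.40408, -1.3573)–(0.349322, -1.40408, -1.3573)  len=0.6986
  (v3,v6,v8) [+-+] → (0.349322, -1.40408, -1.3573)–(1.47977, -0.273627, -1.3573)  len=1.5987
  (v6,v2,v10) [-++] → (-0.349322, -1.40408, -1.3573)–(-1.47977, -0.273627, -1.3573)  len=1.5987
  (v8,v6,v7) [+--] → (1.47977, -0.273627, -1.3573)–(1.47977, 0.273627, -1.3573)  len=0.5473

Chained into 1 loop(s):
  loop 1: 8 segments, perimeter = 8.8866
Total perimeter = 8.887

loops=1 perimeter=8.887


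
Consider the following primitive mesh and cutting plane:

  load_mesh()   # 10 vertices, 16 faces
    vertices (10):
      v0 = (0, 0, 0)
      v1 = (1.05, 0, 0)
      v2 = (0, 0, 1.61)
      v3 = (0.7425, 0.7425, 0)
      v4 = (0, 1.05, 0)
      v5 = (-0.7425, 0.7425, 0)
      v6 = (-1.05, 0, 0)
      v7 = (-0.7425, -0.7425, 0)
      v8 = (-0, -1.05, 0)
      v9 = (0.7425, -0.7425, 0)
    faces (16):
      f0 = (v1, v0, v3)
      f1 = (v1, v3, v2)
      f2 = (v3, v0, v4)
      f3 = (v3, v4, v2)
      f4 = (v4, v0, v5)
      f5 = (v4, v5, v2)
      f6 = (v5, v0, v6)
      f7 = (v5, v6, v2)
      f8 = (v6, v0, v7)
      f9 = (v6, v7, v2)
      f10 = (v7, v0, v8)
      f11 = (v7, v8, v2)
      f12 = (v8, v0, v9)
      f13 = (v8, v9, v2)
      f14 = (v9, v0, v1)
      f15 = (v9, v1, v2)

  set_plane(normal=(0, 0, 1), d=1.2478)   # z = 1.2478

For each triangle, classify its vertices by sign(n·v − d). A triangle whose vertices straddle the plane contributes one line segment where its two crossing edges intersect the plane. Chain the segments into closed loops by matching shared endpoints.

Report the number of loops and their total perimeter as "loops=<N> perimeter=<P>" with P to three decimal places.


loops=1 perimeter=1.446

Straddling triangles (8 of 16):
  (v1,v3,v2) [--+] → (0.167039, 0.167039, 1.2478)–(0.236217, 0, 1.2478)  len=0.1808
  (v3,v4,v2) [--+] → (0, 0.236217, 1.2478)–(0.167039, 0.167039, 1.2478)  len=0.1808
  (v4,v5,v2) [--+] → (-0.167039, 0.167039, 1.2478)–(0, 0.236217, 1.2478)  len=0.1808
  (v5,v6,v2) [--+] → (-0.236217, 0, 1.2478)–(-0.167039, 0.167039, 1.2478)  len=0.1808
  (v6,v7,v2) [--+] → (-0.167039, -0.167039, 1.2478)–(-0.236217, 0, 1.2478)  len=0.1808
  (v7,v8,v2) [--+] → (0, -0.236217, 1.2478)–(-0.167039, -0.167039, 1.2478)  len=0.1808
  (v8,v9,v2) [--+] → (0.167039, -0.167039, 1.2478)–(0, -0.236217, 1.2478)  len=0.1808
  (v9,v1,v2) [--+] → (0.236217, 0, 1.2478)–(0.167039, -0.167039, 1.2478)  len=0.1808

Chained into 1 loop(s):
  loop 1: 8 segments, perimeter = 1.4464
Total perimeter = 1.446


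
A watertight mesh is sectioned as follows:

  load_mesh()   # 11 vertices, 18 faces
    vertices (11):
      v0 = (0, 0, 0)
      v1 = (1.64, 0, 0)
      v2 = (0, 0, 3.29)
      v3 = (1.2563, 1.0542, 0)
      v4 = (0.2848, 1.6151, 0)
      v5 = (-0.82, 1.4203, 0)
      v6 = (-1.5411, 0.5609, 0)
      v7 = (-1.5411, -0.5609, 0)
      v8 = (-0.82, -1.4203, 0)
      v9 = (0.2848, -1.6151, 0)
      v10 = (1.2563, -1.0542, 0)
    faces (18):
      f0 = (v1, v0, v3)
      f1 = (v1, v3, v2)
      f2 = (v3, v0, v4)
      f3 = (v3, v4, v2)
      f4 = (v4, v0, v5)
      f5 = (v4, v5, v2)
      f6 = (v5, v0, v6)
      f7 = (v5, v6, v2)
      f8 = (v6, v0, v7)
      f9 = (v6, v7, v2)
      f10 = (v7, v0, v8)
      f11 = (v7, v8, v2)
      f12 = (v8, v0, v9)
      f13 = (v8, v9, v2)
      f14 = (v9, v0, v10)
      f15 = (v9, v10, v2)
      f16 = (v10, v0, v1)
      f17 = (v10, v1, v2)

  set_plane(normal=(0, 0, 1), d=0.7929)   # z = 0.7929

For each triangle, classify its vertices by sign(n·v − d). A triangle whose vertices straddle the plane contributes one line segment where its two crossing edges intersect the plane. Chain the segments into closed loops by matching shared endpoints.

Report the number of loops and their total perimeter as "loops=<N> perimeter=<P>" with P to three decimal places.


loops=1 perimeter=7.663

Straddling triangles (9 of 18):
  (v1,v3,v2) [--+] → (0.953528, 0.800135, 0.7929)–(1.24476, 0, 0.7929)  len=0.8515
  (v3,v4,v2) [--+] → (0.216162, 1.22586, 0.7929)–(0.953528, 0.800135, 0.7929)  len=0.8514
  (v4,v5,v2) [--+] → (-0.622378, 1.078, 0.7929)–(0.216162, 1.22586, 0.7929)  len=0.8515
  (v5,v6,v2) [--+] → (-1.16969, 0.425721, 0.7929)–(-0.622378, 1.078, 0.7929)  len=0.8515
  (v6,v7,v2) [--+] → (-1.16969, -0.425721, 0.7929)–(-1.16969, 0.425721, 0.7929)  len=0.8514
  (v7,v8,v2) [--+] → (-0.622378, -1.078, 0.7929)–(-1.16969, -0.425721, 0.7929)  len=0.8515
  (v8,v9,v2) [--+] → (0.216162, -1.22586, 0.7929)–(-0.622378, -1.078, 0.7929)  len=0.8515
  (v9,v10,v2) [--+] → (0.953528, -0.800135, 0.7929)–(0.216162, -1.22586, 0.7929)  len=0.8514
  (v10,v1,v2) [--+] → (1.24476, 0, 0.7929)–(0.953528, -0.800135, 0.7929)  len=0.8515

Chained into 1 loop(s):
  loop 1: 9 segments, perimeter = 7.6632
Total perimeter = 7.663


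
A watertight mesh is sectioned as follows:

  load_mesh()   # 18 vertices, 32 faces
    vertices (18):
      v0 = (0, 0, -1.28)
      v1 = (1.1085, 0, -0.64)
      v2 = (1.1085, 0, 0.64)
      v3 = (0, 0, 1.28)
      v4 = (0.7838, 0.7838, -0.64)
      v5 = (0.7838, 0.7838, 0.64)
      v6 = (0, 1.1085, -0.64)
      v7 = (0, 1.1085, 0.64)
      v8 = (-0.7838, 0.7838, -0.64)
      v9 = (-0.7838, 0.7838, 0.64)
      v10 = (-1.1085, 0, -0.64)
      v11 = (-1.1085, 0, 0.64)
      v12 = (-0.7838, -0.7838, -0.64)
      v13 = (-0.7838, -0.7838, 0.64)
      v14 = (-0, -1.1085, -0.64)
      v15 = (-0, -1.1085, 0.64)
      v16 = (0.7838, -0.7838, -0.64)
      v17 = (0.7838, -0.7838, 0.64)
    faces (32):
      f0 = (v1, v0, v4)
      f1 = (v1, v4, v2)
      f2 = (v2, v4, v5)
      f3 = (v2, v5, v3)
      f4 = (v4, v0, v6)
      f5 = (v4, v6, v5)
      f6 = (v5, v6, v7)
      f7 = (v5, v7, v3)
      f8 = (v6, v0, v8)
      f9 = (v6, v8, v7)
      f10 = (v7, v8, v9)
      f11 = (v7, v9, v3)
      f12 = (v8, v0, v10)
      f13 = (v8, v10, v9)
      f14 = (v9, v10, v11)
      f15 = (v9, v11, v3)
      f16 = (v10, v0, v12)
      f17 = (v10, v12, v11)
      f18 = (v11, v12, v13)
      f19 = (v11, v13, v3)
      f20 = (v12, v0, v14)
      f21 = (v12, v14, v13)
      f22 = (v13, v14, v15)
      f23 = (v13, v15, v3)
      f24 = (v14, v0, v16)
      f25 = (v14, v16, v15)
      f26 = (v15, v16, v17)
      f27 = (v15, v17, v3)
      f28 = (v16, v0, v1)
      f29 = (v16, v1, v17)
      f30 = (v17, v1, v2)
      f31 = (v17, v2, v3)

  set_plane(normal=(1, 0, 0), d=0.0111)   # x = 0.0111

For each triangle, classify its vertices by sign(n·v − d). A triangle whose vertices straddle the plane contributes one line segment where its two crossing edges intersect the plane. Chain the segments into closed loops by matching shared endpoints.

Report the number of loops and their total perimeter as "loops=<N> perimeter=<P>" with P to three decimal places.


Straddling triangles (12 of 32):
  (v1,v0,v4) [+-+] → (0.0111, 0, -1.27359)–(0.0111, 0.0111, -1.27094)  len=0.0114
  (v2,v5,v3) [++-] → (0.0111, 0.0111, 1.27094)–(0.0111, 0, 1.27359)  len=0.0114
  (v4,v0,v6) [+--] → (0.0111, 0.0111, -1.27094)–(0.0111, 1.1039, -0.64)  len=1.2619
  (v4,v6,v5) [+-+] → (0.0111, 1.1039, -0.64)–(0.0111, 1.1039, -0.621873)  len=0.0181
  (v5,v6,v7) [+--] → (0.0111, 1.1039, -0.621873)–(0.0111, 1.1039, 0.64)  len=1.2619
  (v5,v7,v3) [+--] → (0.0111, 1.1039, 0.64)–(0.0111, 0.0111, 1.27094)  len=1.2619
  (v14,v0,v16) [--+] → (0.0111, -0.0111, -1.27094)–(0.0111, -1.1039, -0.64)  len=1.2619
  (v14,v16,v15) [-+-] → (0.0111, -1.1039, -0.64)–(0.0111, -1.1039, 0.621873)  len=1.2619
  (v15,v16,v17) [-++] → (0.0111, -1.1039, 0.621873)–(0.0111, -1.1039, 0.64)  len=0.0181
  (v15,v17,v3) [-+-] → (0.0111, -1.1039, 0.64)–(0.0111, -0.0111, 1.27094)  len=1.2619
  (v16,v0,v1) [+-+] → (0.0111, -0.0111, -1.27094)–(0.0111, 0, -1.27359)  len=0.0114
  (v17,v2,v3) [++-] → (0.0111, 0, 1.27359)–(0.0111, -0.0111, 1.27094)  len=0.0114

Chained into 1 loop(s):
  loop 1: 12 segments, perimeter = 7.6531
Total perimeter = 7.653

loops=1 perimeter=7.653


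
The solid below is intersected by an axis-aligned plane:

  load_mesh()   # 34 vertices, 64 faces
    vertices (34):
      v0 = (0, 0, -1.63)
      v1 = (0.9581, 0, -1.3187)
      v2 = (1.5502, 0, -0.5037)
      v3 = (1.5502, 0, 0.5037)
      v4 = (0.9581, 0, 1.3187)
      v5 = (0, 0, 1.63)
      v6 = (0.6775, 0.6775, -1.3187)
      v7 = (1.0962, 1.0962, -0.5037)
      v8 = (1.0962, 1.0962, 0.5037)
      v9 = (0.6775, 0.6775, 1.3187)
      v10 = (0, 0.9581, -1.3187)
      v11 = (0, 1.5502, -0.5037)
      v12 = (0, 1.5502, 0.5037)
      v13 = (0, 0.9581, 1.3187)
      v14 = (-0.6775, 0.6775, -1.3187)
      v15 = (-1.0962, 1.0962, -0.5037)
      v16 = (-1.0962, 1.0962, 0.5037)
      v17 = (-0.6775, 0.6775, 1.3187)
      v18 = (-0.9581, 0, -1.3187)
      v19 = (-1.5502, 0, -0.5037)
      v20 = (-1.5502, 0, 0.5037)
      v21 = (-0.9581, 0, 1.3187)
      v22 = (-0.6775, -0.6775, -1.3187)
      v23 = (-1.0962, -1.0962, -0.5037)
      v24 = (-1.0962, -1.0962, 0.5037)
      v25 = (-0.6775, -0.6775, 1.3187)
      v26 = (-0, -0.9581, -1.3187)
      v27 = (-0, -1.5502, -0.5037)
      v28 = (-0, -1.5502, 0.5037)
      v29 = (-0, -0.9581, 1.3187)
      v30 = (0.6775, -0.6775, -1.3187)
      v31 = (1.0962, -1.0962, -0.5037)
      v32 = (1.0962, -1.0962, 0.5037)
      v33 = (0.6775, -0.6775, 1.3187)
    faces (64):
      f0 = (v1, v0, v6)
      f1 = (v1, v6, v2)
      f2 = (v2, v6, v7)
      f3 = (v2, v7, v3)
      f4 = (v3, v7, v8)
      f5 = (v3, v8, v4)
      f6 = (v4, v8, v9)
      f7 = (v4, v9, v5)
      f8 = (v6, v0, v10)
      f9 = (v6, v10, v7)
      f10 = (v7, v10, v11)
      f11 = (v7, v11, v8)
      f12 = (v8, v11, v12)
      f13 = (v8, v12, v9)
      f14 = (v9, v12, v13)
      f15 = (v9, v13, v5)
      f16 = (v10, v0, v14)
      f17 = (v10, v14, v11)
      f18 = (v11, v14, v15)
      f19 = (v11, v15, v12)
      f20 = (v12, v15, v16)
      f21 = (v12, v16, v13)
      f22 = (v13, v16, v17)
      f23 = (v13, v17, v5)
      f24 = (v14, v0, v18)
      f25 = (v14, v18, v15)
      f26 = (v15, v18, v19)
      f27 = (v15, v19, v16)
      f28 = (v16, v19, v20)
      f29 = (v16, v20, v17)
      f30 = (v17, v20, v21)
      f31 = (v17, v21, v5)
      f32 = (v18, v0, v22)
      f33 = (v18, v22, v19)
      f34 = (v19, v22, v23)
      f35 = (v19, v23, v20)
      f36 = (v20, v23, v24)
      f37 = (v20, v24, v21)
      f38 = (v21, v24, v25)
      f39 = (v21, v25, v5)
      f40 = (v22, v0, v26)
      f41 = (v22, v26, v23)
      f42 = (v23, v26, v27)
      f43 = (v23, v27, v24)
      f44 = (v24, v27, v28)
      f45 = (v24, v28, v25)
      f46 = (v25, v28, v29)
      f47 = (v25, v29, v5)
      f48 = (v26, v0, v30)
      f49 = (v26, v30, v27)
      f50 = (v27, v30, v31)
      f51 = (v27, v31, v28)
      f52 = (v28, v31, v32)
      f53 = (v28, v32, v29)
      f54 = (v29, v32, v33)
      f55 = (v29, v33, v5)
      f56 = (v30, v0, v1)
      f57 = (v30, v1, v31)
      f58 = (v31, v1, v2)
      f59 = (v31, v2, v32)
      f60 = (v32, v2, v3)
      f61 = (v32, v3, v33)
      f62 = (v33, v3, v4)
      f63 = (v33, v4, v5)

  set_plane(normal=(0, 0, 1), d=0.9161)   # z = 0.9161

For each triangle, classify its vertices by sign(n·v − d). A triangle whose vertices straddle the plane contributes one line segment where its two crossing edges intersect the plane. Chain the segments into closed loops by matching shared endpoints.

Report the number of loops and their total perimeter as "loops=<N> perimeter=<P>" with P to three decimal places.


loops=1 perimeter=7.657

Straddling triangles (16 of 64):
  (v3,v8,v4) [--+] → (1.02632, 0.541509, 0.9161)–(1.25059, 0, 0.9161)  len=0.5861
  (v4,v8,v9) [+-+] → (1.02632, 0.541509, 0.9161)–(0.884333, 0.884333, 0.9161)  len=0.3711
  (v8,v12,v9) [--+] → (0.342823, 1.1086, 0.9161)–(0.884333, 0.884333, 0.9161)  len=0.5861
  (v9,v12,v13) [+-+] → (0.342823, 1.1086, 0.9161)–(0, 1.25059, 0.9161)  len=0.3711
  (v12,v16,v13) [--+] → (-0.541509, 1.02632, 0.9161)–(0, 1.25059, 0.9161)  len=0.5861
  (v13,v16,v17) [+-+] → (-0.541509, 1.02632, 0.9161)–(-0.884333, 0.884333, 0.9161)  len=0.3711
  (v16,v20,v17) [--+] → (-1.1086, 0.342823, 0.9161)–(-0.884333, 0.884333, 0.9161)  len=0.5861
  (v17,v20,v21) [+-+] → (-1.1086, 0.342823, 0.9161)–(-1.25059, 0, 0.9161)  len=0.3711
  (v20,v24,v21) [--+] → (-1.02632, -0.541509, 0.9161)–(-1.25059, 0, 0.9161)  len=0.5861
  (v21,v24,v25) [+-+] → (-1.02632, -0.541509, 0.9161)–(-0.884333, -0.884333, 0.9161)  len=0.3711
  (v24,v28,v25) [--+] → (-0.342823, -1.1086, 0.9161)–(-0.884333, -0.884333, 0.9161)  len=0.5861
  (v25,v28,v29) [+-+] → (-0.342823, -1.1086, 0.9161)–(0, -1.25059, 0.9161)  len=0.3711
  (v28,v32,v29) [--+] → (0.541509, -1.02632, 0.9161)–(0, -1.25059, 0.9161)  len=0.5861
  (v29,v32,v33) [+-+] → (0.541509, -1.02632, 0.9161)–(0.884333, -0.884333, 0.9161)  len=0.3711
  (v32,v3,v33) [--+] → (1.1086, -0.342823, 0.9161)–(0.884333, -0.884333, 0.9161)  len=0.5861
  (v33,v3,v4) [+-+] → (1.1086, -0.342823, 0.9161)–(1.25059, 0, 0.9161)  len=0.3711

Chained into 1 loop(s):
  loop 1: 16 segments, perimeter = 7.6574
Total perimeter = 7.657


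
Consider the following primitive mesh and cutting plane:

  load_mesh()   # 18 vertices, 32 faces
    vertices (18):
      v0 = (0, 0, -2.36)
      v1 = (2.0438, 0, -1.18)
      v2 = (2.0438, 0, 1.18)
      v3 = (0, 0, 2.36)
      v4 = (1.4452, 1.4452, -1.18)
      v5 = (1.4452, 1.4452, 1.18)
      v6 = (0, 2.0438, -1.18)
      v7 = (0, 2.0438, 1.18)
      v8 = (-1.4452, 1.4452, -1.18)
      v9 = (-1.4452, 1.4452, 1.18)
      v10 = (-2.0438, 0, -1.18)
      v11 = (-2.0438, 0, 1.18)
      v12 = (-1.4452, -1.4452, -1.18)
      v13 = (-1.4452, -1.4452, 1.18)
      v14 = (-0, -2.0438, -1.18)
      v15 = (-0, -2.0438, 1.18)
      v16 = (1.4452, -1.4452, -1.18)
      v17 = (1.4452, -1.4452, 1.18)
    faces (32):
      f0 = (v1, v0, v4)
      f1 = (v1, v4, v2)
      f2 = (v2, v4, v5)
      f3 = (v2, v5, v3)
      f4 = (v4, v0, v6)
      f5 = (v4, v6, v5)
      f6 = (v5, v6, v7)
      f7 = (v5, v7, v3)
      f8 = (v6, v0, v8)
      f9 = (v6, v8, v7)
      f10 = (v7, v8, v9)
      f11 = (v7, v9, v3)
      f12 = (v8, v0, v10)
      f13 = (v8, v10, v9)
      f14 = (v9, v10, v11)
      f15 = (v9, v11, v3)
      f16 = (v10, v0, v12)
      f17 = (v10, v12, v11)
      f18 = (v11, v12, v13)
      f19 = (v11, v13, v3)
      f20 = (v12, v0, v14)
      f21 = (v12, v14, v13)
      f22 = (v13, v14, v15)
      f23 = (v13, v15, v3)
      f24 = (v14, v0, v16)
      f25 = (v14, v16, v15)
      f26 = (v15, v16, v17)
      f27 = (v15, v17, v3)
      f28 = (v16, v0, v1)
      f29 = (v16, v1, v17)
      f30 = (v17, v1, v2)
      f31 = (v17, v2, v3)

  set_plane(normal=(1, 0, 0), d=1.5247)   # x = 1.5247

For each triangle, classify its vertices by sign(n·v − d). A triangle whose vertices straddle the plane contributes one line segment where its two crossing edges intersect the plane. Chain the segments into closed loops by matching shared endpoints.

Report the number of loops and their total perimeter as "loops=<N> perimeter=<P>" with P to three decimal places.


loops=1 perimeter=9.874

Straddling triangles (8 of 32):
  (v1,v0,v4) [+--] → (1.5247, 0, -1.47971)–(1.5247, 1.25326, -1.18)  len=1.2886
  (v1,v4,v2) [+-+] → (1.5247, 1.25326, -1.18)–(1.5247, 1.25326, -0.866569)  len=0.3134
  (v2,v4,v5) [+--] → (1.5247, 1.25326, -0.866569)–(1.5247, 1.25326, 1.18)  len=2.0466
  (v2,v5,v3) [+--] → (1.5247, 1.25326, 1.18)–(1.5247, 0, 1.47971)  len=1.2886
  (v16,v0,v1) [--+] → (1.5247, 0, -1.47971)–(1.5247, -1.25326, -1.18)  len=1.2886
  (v16,v1,v17) [-+-] → (1.5247, -1.25326, -1.18)–(1.5247, -1.25326, 0.866569)  len=2.0466
  (v17,v1,v2) [-++] → (1.5247, -1.25326, 0.866569)–(1.5247, -1.25326, 1.18)  len=0.3134
  (v17,v2,v3) [-+-] → (1.5247, -1.25326, 1.18)–(1.5247, 0, 1.47971)  len=1.2886

Chained into 1 loop(s):
  loop 1: 8 segments, perimeter = 9.8744
Total perimeter = 9.874


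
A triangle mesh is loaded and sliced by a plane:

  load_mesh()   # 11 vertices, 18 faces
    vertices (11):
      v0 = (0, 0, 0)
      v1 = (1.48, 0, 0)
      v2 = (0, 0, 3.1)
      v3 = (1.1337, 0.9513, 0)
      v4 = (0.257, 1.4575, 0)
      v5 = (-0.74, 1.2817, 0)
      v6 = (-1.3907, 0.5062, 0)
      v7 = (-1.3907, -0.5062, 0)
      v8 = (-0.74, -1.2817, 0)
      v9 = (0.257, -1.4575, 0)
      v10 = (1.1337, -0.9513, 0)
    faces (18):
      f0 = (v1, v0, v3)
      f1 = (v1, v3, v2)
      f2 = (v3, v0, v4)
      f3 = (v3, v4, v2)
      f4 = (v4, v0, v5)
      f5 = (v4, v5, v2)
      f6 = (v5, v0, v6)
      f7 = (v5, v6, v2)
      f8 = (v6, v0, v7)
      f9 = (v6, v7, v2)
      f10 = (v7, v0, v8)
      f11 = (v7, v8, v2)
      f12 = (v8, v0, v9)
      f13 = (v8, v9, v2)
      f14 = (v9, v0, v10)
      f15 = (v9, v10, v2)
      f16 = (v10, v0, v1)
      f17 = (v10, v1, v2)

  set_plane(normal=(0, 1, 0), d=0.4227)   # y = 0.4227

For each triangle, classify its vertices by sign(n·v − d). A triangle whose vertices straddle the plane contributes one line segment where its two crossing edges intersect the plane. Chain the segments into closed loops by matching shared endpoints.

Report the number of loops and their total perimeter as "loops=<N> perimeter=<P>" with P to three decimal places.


Straddling triangles (10 of 18):
  (v1,v0,v3) [--+] → (0.503747, 0.4227, 0)–(1.32613, 0.4227, 0)  len=0.8224
  (v1,v3,v2) [-+-] → (1.32613, 0.4227, 0)–(0.503747, 0.4227, 1.72255)  len=1.9088
  (v3,v0,v4) [+-+] → (0.503747, 0.4227, 0)–(0.0745344, 0.4227, 0)  len=0.4292
  (v3,v4,v2) [++-] → (0.0745344, 0.4227, 2.20095)–(0.503747, 0.4227, 1.72255)  len=0.6427
  (v4,v0,v5) [+-+] → (0.0745344, 0.4227, 0)–(-0.244049, 0.4227, 0)  len=0.3186
  (v4,v5,v2) [++-] → (-0.244049, 0.4227, 2.07763)–(0.0745344, 0.4227, 2.20095)  len=0.3416
  (v5,v0,v6) [+-+] → (-0.244049, 0.4227, 0)–(-1.1613, 0.4227, 0)  len=0.9172
  (v5,v6,v2) [++-] → (-1.1613, 0.4227, 0.511359)–(-0.244049, 0.4227, 2.07763)  len=1.8151
  (v6,v0,v7) [+--] → (-1.1613, 0.4227, 0)–(-1.3907, 0.4227, 0)  len=0.2294
  (v6,v7,v2) [+--] → (-1.3907, 0.4227, 0)–(-1.1613, 0.4227, 0.511359)  len=0.5605

Chained into 1 loop(s):
  loop 1: 10 segments, perimeter = 7.9855
Total perimeter = 7.986

loops=1 perimeter=7.986
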